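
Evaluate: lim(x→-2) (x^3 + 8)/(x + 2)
This is a standard limit.

Factor or rationalize the expression:
  lim(x→-2) (x^3 + 8)/(x + 2) = 12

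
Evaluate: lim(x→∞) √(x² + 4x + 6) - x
This is an ∞-∞ indeterminate form.

Combine fractions or rationalize to convert ∞-∞ to 0/0 form:
  lim(x→∞) √(x² + 4x + 6) - x = 2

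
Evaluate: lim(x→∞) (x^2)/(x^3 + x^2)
This is an ∞/∞ indeterminate form.

Apply L'Hôpital's rule: differentiate numerator and denominator separately.
  f(x) = x^2   ⇒   f'(x) = 2·x
  g(x) = x^3 + x^2   ⇒   g'(x) = 3·x^2 + 2·x
  lim(x→∞) f'(x)/g'(x) = lim(x→∞) (2·x)/(3·x^2 + 2·x)
  = 0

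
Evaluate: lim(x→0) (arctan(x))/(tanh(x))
This is a 0/0 indeterminate form.

Apply L'Hôpital's rule: differentiate numerator and denominator separately.
  f(x) = atan(x)   ⇒   f'(x) = 1/(x^2 + 1)
  g(x) = tanh(x)   ⇒   g'(x) = 1 - tanh(x)^2
  lim(x→0) f'(x)/g'(x) = lim(x→0) (1/(x^2 + 1))/(1 - tanh(x)^2)
  = 1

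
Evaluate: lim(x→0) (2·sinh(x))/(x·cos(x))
This is a 0/0 indeterminate form.

Apply L'Hôpital's rule: differentiate numerator and denominator separately.
  f(x) = 2·sinh(x)   ⇒   f'(x) = 2·cosh(x)
  g(x) = x·cos(x)   ⇒   g'(x) = -x·sin(x) + cos(x)
  lim(x→0) f'(x)/g'(x) = lim(x→0) (2·cosh(x))/(-x·sin(x) + cos(x))
  = 2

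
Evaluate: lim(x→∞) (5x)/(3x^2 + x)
This is an ∞/∞ indeterminate form.

Apply L'Hôpital's rule: differentiate numerator and denominator separately.
  f(x) = 5·x   ⇒   f'(x) = 5
  g(x) = 3·x^2 + x   ⇒   g'(x) = 6·x + 1
  lim(x→∞) f'(x)/g'(x) = lim(x→∞) (5)/(6·x + 1)
  = 0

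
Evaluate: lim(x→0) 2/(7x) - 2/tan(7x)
This is an ∞-∞ indeterminate form.

Combine fractions or rationalize to convert ∞-∞ to 0/0 form:
  lim(x→0) 2/(7x) - 2/tan(7x) = 0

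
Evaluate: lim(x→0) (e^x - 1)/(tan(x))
This is a 0/0 indeterminate form.

Apply L'Hôpital's rule: differentiate numerator and denominator separately.
  f(x) = e^(x) - 1   ⇒   f'(x) = e^(x)
  g(x) = tan(x)   ⇒   g'(x) = tan(x)^2 + 1
  lim(x→0) f'(x)/g'(x) = lim(x→0) (e^(x))/(tan(x)^2 + 1)
  = 1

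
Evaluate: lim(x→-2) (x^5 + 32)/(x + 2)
This is a standard limit.

Factor or rationalize the expression:
  lim(x→-2) (x^5 + 32)/(x + 2) = 80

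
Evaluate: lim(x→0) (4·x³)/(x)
This is a 0/0 indeterminate form.

Apply L'Hôpital's rule: differentiate numerator and denominator separately.
  f(x) = 4·x^3   ⇒   f'(x) = 12·x^2
  g(x) = x   ⇒   g'(x) = 1
  lim(x→0) f'(x)/g'(x) = lim(x→0) (12·x^2)/(1)
  = 0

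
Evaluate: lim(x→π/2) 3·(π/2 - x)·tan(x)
This is a 0·∞ indeterminate form.

Rewrite 0·∞ as a quotient (0/0 or ∞/∞ form), then apply L'Hôpital's rule:
  lim(x→π/2) 3·(π/2 - x)·tan(x) = 3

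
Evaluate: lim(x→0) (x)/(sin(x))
This is a 0/0 indeterminate form.

Apply L'Hôpital's rule: differentiate numerator and denominator separately.
  f(x) = x   ⇒   f'(x) = 1
  g(x) = sin(x)   ⇒   g'(x) = cos(x)
  lim(x→0) f'(x)/g'(x) = lim(x→0) (1)/(cos(x))
  = 1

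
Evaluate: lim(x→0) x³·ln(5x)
This is a 0·∞ indeterminate form.

Rewrite 0·∞ as a quotient (0/0 or ∞/∞ form), then apply L'Hôpital's rule:
  lim(x→0) x³·ln(5x) = 0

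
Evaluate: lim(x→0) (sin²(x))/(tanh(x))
This is a 0/0 indeterminate form.

Apply L'Hôpital's rule: differentiate numerator and denominator separately.
  f(x) = sin(x)^2   ⇒   f'(x) = 2·sin(x)·cos(x)
  g(x) = tanh(x)   ⇒   g'(x) = 1 - tanh(x)^2
  lim(x→0) f'(x)/g'(x) = lim(x→0) (2·sin(x)·cos(x))/(1 - tanh(x)^2)
  = 0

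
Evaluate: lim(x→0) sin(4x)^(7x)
This is an exponential indeterminate form.

For exponential indeterminate forms, take the natural log:
  Let L = lim(x→0) sin(4x)^(7x)
  Then ln(L) = lim(x→0) [exponent × ln(base)]
  Evaluate using L'Hôpital or standard limits, then exponentiate.
  L = 1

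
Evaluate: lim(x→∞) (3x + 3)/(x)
This is an ∞/∞ indeterminate form.

Apply L'Hôpital's rule: differentiate numerator and denominator separately.
  f(x) = 3·x + 3   ⇒   f'(x) = 3
  g(x) = x   ⇒   g'(x) = 1
  lim(x→∞) f'(x)/g'(x) = lim(x→∞) (3)/(1)
  = 3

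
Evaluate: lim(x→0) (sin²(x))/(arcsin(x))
This is a 0/0 indeterminate form.

Apply L'Hôpital's rule: differentiate numerator and denominator separately.
  f(x) = sin(x)^2   ⇒   f'(x) = 2·sin(x)·cos(x)
  g(x) = asin(x)   ⇒   g'(x) = 1/sqrt(1 - x^2)
  lim(x→0) f'(x)/g'(x) = lim(x→0) (2·sin(x)·cos(x))/(1/sqrt(1 - x^2))
  = 0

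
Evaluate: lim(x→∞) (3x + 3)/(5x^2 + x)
This is an ∞/∞ indeterminate form.

Apply L'Hôpital's rule: differentiate numerator and denominator separately.
  f(x) = 3·x + 3   ⇒   f'(x) = 3
  g(x) = 5·x^2 + x   ⇒   g'(x) = 10·x + 1
  lim(x→∞) f'(x)/g'(x) = lim(x→∞) (3)/(10·x + 1)
  = 0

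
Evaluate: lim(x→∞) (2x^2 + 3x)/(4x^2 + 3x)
This is an ∞/∞ indeterminate form.

Apply L'Hôpital's rule: differentiate numerator and denominator separately.
  f(x) = 2·x^2 + 3·x   ⇒   f'(x) = 4·x + 3
  g(x) = 4·x^2 + 3·x   ⇒   g'(x) = 8·x + 3
  lim(x→∞) f'(x)/g'(x) = lim(x→∞) (4·x + 3)/(8·x + 3)
  = 1/2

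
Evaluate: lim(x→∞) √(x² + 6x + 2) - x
This is an ∞-∞ indeterminate form.

Combine fractions or rationalize to convert ∞-∞ to 0/0 form:
  lim(x→∞) √(x² + 6x + 2) - x = 3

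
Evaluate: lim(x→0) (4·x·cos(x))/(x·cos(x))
This is a 0/0 indeterminate form.

Apply L'Hôpital's rule: differentiate numerator and denominator separately.
  f(x) = 4·x·cos(x)   ⇒   f'(x) = -4·x·sin(x) + 4·cos(x)
  g(x) = x·cos(x)   ⇒   g'(x) = -x·sin(x) + cos(x)
  lim(x→0) f'(x)/g'(x) = lim(x→0) (-4·x·sin(x) + 4·cos(x))/(-x·sin(x) + cos(x))
  = 4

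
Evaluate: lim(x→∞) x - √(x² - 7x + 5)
This is an ∞-∞ indeterminate form.

Combine fractions or rationalize to convert ∞-∞ to 0/0 form:
  lim(x→∞) x - √(x² - 7x + 5) = 7/2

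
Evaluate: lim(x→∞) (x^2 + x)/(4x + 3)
This is an ∞/∞ indeterminate form.

Apply L'Hôpital's rule: differentiate numerator and denominator separately.
  f(x) = x^2 + x   ⇒   f'(x) = 2·x + 1
  g(x) = 4·x + 3   ⇒   g'(x) = 4
  lim(x→∞) f'(x)/g'(x) = lim(x→∞) (2·x + 1)/(4)
  = ∞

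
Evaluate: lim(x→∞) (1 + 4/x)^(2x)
This is an exponential indeterminate form.

For exponential indeterminate forms, take the natural log:
  Let L = lim(x→∞) (1 + 4/x)^(2x)
  Then ln(L) = lim(x→∞) [exponent × ln(base)]
  Evaluate using L'Hôpital or standard limits, then exponentiate.
  L = e^(8)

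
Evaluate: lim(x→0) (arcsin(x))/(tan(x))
This is a 0/0 indeterminate form.

Apply L'Hôpital's rule: differentiate numerator and denominator separately.
  f(x) = asin(x)   ⇒   f'(x) = 1/sqrt(1 - x^2)
  g(x) = tan(x)   ⇒   g'(x) = tan(x)^2 + 1
  lim(x→0) f'(x)/g'(x) = lim(x→0) (1/sqrt(1 - x^2))/(tan(x)^2 + 1)
  = 1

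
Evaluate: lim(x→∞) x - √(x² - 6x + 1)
This is an ∞-∞ indeterminate form.

Combine fractions or rationalize to convert ∞-∞ to 0/0 form:
  lim(x→∞) x - √(x² - 6x + 1) = 3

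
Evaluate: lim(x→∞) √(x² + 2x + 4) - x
This is an ∞-∞ indeterminate form.

Combine fractions or rationalize to convert ∞-∞ to 0/0 form:
  lim(x→∞) √(x² + 2x + 4) - x = 1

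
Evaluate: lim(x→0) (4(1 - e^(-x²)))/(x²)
This is a 0/0 indeterminate form.

Apply L'Hôpital's rule: differentiate numerator and denominator separately.
  f(x) = 4 - 4·e^(-x^2)   ⇒   f'(x) = 8·x·e^(-x^2)
  g(x) = x^2   ⇒   g'(x) = 2·x
  lim(x→0) f'(x)/g'(x) = lim(x→0) (8·x·e^(-x^2))/(2·x)
  = 4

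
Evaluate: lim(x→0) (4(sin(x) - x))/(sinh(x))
This is a 0/0 indeterminate form.

Apply L'Hôpital's rule: differentiate numerator and denominator separately.
  f(x) = -4·x + 4·sin(x)   ⇒   f'(x) = 4·cos(x) - 4
  g(x) = sinh(x)   ⇒   g'(x) = cosh(x)
  lim(x→0) f'(x)/g'(x) = lim(x→0) (4·cos(x) - 4)/(cosh(x))
  = 0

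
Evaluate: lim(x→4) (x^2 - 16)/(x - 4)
This is a standard limit.

Factor or rationalize the expression:
  lim(x→4) (x^2 - 16)/(x - 4) = 8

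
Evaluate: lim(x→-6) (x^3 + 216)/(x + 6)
This is a standard limit.

Factor or rationalize the expression:
  lim(x→-6) (x^3 + 216)/(x + 6) = 108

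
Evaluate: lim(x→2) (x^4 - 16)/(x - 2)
This is a standard limit.

Factor or rationalize the expression:
  lim(x→2) (x^4 - 16)/(x - 2) = 32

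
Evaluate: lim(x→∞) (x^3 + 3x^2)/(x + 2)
This is an ∞/∞ indeterminate form.

Apply L'Hôpital's rule: differentiate numerator and denominator separately.
  f(x) = x^3 + 3·x^2   ⇒   f'(x) = 3·x^2 + 6·x
  g(x) = x + 2   ⇒   g'(x) = 1
  lim(x→∞) f'(x)/g'(x) = lim(x→∞) (3·x^2 + 6·x)/(1)
  = ∞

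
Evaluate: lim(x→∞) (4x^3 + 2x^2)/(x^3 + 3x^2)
This is an ∞/∞ indeterminate form.

Apply L'Hôpital's rule: differentiate numerator and denominator separately.
  f(x) = 4·x^3 + 2·x^2   ⇒   f'(x) = 12·x^2 + 4·x
  g(x) = x^3 + 3·x^2   ⇒   g'(x) = 3·x^2 + 6·x
  lim(x→∞) f'(x)/g'(x) = lim(x→∞) (12·x^2 + 4·x)/(3·x^2 + 6·x)
  = 4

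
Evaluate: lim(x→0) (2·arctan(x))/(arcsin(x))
This is a 0/0 indeterminate form.

Apply L'Hôpital's rule: differentiate numerator and denominator separately.
  f(x) = 2·atan(x)   ⇒   f'(x) = 2/(x^2 + 1)
  g(x) = asin(x)   ⇒   g'(x) = 1/sqrt(1 - x^2)
  lim(x→0) f'(x)/g'(x) = lim(x→0) (2/(x^2 + 1))/(1/sqrt(1 - x^2))
  = 2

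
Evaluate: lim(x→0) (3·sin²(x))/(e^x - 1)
This is a 0/0 indeterminate form.

Apply L'Hôpital's rule: differentiate numerator and denominator separately.
  f(x) = 3·sin(x)^2   ⇒   f'(x) = 6·sin(x)·cos(x)
  g(x) = e^(x) - 1   ⇒   g'(x) = e^(x)
  lim(x→0) f'(x)/g'(x) = lim(x→0) (6·sin(x)·cos(x))/(e^(x))
  = 0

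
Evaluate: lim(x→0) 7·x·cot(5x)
This is a 0·∞ indeterminate form.

Rewrite 0·∞ as a quotient (0/0 or ∞/∞ form), then apply L'Hôpital's rule:
  lim(x→0) 7·x·cot(5x) = 7/5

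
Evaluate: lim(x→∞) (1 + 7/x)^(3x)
This is an exponential indeterminate form.

For exponential indeterminate forms, take the natural log:
  Let L = lim(x→∞) (1 + 7/x)^(3x)
  Then ln(L) = lim(x→∞) [exponent × ln(base)]
  Evaluate using L'Hôpital or standard limits, then exponentiate.
  L = e^(21)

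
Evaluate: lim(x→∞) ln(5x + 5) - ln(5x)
This is an ∞-∞ indeterminate form.

Combine fractions or rationalize to convert ∞-∞ to 0/0 form:
  lim(x→∞) ln(5x + 5) - ln(5x) = 0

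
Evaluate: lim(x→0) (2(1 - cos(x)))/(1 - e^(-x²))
This is a 0/0 indeterminate form.

Apply L'Hôpital's rule: differentiate numerator and denominator separately.
  f(x) = 2 - 2·cos(x)   ⇒   f'(x) = 2·sin(x)
  g(x) = 1 - e^(-x^2)   ⇒   g'(x) = 2·x·e^(-x^2)
  lim(x→0) f'(x)/g'(x) = lim(x→0) (2·sin(x))/(2·x·e^(-x^2))
  = 1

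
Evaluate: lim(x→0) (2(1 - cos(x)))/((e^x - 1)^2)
This is a 0/0 indeterminate form.

Apply L'Hôpital's rule: differentiate numerator and denominator separately.
  f(x) = 2 - 2·cos(x)   ⇒   f'(x) = 2·sin(x)
  g(x) = (e^(x) - 1)^2   ⇒   g'(x) = 2·(e^(x) - 1)·e^(x)
  lim(x→0) f'(x)/g'(x) = lim(x→0) (2·sin(x))/(2·(e^(x) - 1)·e^(x))
  = 1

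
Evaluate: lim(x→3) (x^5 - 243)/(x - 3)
This is a standard limit.

Factor or rationalize the expression:
  lim(x→3) (x^5 - 243)/(x - 3) = 405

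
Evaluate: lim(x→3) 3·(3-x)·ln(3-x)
This is a 0·∞ indeterminate form.

Rewrite 0·∞ as a quotient (0/0 or ∞/∞ form), then apply L'Hôpital's rule:
  lim(x→3) 3·(3-x)·ln(3-x) = 0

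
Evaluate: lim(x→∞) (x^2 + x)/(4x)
This is an ∞/∞ indeterminate form.

Apply L'Hôpital's rule: differentiate numerator and denominator separately.
  f(x) = x^2 + x   ⇒   f'(x) = 2·x + 1
  g(x) = 4·x   ⇒   g'(x) = 4
  lim(x→∞) f'(x)/g'(x) = lim(x→∞) (2·x + 1)/(4)
  = ∞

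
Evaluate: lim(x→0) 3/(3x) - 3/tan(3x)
This is an ∞-∞ indeterminate form.

Combine fractions or rationalize to convert ∞-∞ to 0/0 form:
  lim(x→0) 3/(3x) - 3/tan(3x) = 0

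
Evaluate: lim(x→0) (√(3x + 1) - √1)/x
This is a standard limit.

Factor or rationalize the expression:
  lim(x→0) (√(3x + 1) - √1)/x = 3/2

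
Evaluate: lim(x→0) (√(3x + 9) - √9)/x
This is a standard limit.

Factor or rationalize the expression:
  lim(x→0) (√(3x + 9) - √9)/x = 1/2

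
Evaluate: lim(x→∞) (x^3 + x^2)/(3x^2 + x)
This is an ∞/∞ indeterminate form.

Apply L'Hôpital's rule: differentiate numerator and denominator separately.
  f(x) = x^3 + x^2   ⇒   f'(x) = 3·x^2 + 2·x
  g(x) = 3·x^2 + x   ⇒   g'(x) = 6·x + 1
  lim(x→∞) f'(x)/g'(x) = lim(x→∞) (3·x^2 + 2·x)/(6·x + 1)
  = ∞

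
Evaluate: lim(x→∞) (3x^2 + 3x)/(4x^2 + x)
This is an ∞/∞ indeterminate form.

Apply L'Hôpital's rule: differentiate numerator and denominator separately.
  f(x) = 3·x^2 + 3·x   ⇒   f'(x) = 6·x + 3
  g(x) = 4·x^2 + x   ⇒   g'(x) = 8·x + 1
  lim(x→∞) f'(x)/g'(x) = lim(x→∞) (6·x + 3)/(8·x + 1)
  = 3/4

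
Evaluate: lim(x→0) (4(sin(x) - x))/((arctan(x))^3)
This is a 0/0 indeterminate form.

Apply L'Hôpital's rule: differentiate numerator and denominator separately.
  f(x) = -4·x + 4·sin(x)   ⇒   f'(x) = 4·cos(x) - 4
  g(x) = atan(x)^3   ⇒   g'(x) = 3·atan(x)^2/(x^2 + 1)
  lim(x→0) f'(x)/g'(x) = lim(x→0) (4·cos(x) - 4)/(3·atan(x)^2/(x^2 + 1))
  = -2/3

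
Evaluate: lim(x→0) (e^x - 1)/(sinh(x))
This is a 0/0 indeterminate form.

Apply L'Hôpital's rule: differentiate numerator and denominator separately.
  f(x) = e^(x) - 1   ⇒   f'(x) = e^(x)
  g(x) = sinh(x)   ⇒   g'(x) = cosh(x)
  lim(x→0) f'(x)/g'(x) = lim(x→0) (e^(x))/(cosh(x))
  = 1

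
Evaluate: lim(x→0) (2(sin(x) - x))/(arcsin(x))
This is a 0/0 indeterminate form.

Apply L'Hôpital's rule: differentiate numerator and denominator separately.
  f(x) = -2·x + 2·sin(x)   ⇒   f'(x) = 2·cos(x) - 2
  g(x) = asin(x)   ⇒   g'(x) = 1/sqrt(1 - x^2)
  lim(x→0) f'(x)/g'(x) = lim(x→0) (2·cos(x) - 2)/(1/sqrt(1 - x^2))
  = 0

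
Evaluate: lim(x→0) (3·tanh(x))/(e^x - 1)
This is a 0/0 indeterminate form.

Apply L'Hôpital's rule: differentiate numerator and denominator separately.
  f(x) = 3·tanh(x)   ⇒   f'(x) = 3 - 3·tanh(x)^2
  g(x) = e^(x) - 1   ⇒   g'(x) = e^(x)
  lim(x→0) f'(x)/g'(x) = lim(x→0) (3 - 3·tanh(x)^2)/(e^(x))
  = 3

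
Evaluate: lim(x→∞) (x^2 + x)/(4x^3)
This is an ∞/∞ indeterminate form.

Apply L'Hôpital's rule: differentiate numerator and denominator separately.
  f(x) = x^2 + x   ⇒   f'(x) = 2·x + 1
  g(x) = 4·x^3   ⇒   g'(x) = 12·x^2
  lim(x→∞) f'(x)/g'(x) = lim(x→∞) (2·x + 1)/(12·x^2)
  = 0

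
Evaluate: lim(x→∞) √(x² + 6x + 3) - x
This is an ∞-∞ indeterminate form.

Combine fractions or rationalize to convert ∞-∞ to 0/0 form:
  lim(x→∞) √(x² + 6x + 3) - x = 3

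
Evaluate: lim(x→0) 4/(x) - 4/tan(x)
This is an ∞-∞ indeterminate form.

Combine fractions or rationalize to convert ∞-∞ to 0/0 form:
  lim(x→0) 4/(x) - 4/tan(x) = 0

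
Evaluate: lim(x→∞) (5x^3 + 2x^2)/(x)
This is an ∞/∞ indeterminate form.

Apply L'Hôpital's rule: differentiate numerator and denominator separately.
  f(x) = 5·x^3 + 2·x^2   ⇒   f'(x) = 15·x^2 + 4·x
  g(x) = x   ⇒   g'(x) = 1
  lim(x→∞) f'(x)/g'(x) = lim(x→∞) (15·x^2 + 4·x)/(1)
  = ∞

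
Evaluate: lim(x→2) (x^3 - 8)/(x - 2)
This is a standard limit.

Factor or rationalize the expression:
  lim(x→2) (x^3 - 8)/(x - 2) = 12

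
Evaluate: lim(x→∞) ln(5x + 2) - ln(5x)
This is an ∞-∞ indeterminate form.

Combine fractions or rationalize to convert ∞-∞ to 0/0 form:
  lim(x→∞) ln(5x + 2) - ln(5x) = 0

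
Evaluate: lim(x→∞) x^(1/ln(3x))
This is an exponential indeterminate form.

For exponential indeterminate forms, take the natural log:
  Let L = lim(x→∞) x^(1/ln(3x))
  Then ln(L) = lim(x→∞) [exponent × ln(base)]
  Evaluate using L'Hôpital or standard limits, then exponentiate.
  L = e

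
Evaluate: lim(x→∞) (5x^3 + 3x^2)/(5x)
This is an ∞/∞ indeterminate form.

Apply L'Hôpital's rule: differentiate numerator and denominator separately.
  f(x) = 5·x^3 + 3·x^2   ⇒   f'(x) = 15·x^2 + 6·x
  g(x) = 5·x   ⇒   g'(x) = 5
  lim(x→∞) f'(x)/g'(x) = lim(x→∞) (15·x^2 + 6·x)/(5)
  = ∞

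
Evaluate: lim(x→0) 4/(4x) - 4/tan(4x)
This is an ∞-∞ indeterminate form.

Combine fractions or rationalize to convert ∞-∞ to 0/0 form:
  lim(x→0) 4/(4x) - 4/tan(4x) = 0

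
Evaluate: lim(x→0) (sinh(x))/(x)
This is a 0/0 indeterminate form.

Apply L'Hôpital's rule: differentiate numerator and denominator separately.
  f(x) = sinh(x)   ⇒   f'(x) = cosh(x)
  g(x) = x   ⇒   g'(x) = 1
  lim(x→0) f'(x)/g'(x) = lim(x→0) (cosh(x))/(1)
  = 1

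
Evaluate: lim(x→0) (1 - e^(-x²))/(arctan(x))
This is a 0/0 indeterminate form.

Apply L'Hôpital's rule: differentiate numerator and denominator separately.
  f(x) = 1 - e^(-x^2)   ⇒   f'(x) = 2·x·e^(-x^2)
  g(x) = atan(x)   ⇒   g'(x) = 1/(x^2 + 1)
  lim(x→0) f'(x)/g'(x) = lim(x→0) (2·x·e^(-x^2))/(1/(x^2 + 1))
  = 0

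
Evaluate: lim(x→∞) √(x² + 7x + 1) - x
This is an ∞-∞ indeterminate form.

Combine fractions or rationalize to convert ∞-∞ to 0/0 form:
  lim(x→∞) √(x² + 7x + 1) - x = 7/2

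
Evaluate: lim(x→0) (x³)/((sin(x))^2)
This is a 0/0 indeterminate form.

Apply L'Hôpital's rule: differentiate numerator and denominator separately.
  f(x) = x^3   ⇒   f'(x) = 3·x^2
  g(x) = sin(x)^2   ⇒   g'(x) = 2·sin(x)·cos(x)
  lim(x→0) f'(x)/g'(x) = lim(x→0) (3·x^2)/(2·sin(x)·cos(x))
  = 0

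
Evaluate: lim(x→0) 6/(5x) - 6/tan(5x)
This is an ∞-∞ indeterminate form.

Combine fractions or rationalize to convert ∞-∞ to 0/0 form:
  lim(x→0) 6/(5x) - 6/tan(5x) = 0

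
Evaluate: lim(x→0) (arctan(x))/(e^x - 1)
This is a 0/0 indeterminate form.

Apply L'Hôpital's rule: differentiate numerator and denominator separately.
  f(x) = atan(x)   ⇒   f'(x) = 1/(x^2 + 1)
  g(x) = e^(x) - 1   ⇒   g'(x) = e^(x)
  lim(x→0) f'(x)/g'(x) = lim(x→0) (1/(x^2 + 1))/(e^(x))
  = 1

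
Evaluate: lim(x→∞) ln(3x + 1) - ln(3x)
This is an ∞-∞ indeterminate form.

Combine fractions or rationalize to convert ∞-∞ to 0/0 form:
  lim(x→∞) ln(3x + 1) - ln(3x) = 0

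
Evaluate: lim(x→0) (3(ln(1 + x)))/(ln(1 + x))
This is a 0/0 indeterminate form.

Apply L'Hôpital's rule: differentiate numerator and denominator separately.
  f(x) = 3·ln(x + 1)   ⇒   f'(x) = 3/(x + 1)
  g(x) = ln(x + 1)   ⇒   g'(x) = 1/(x + 1)
  lim(x→0) f'(x)/g'(x) = lim(x→0) (3/(x + 1))/(1/(x + 1))
  = 3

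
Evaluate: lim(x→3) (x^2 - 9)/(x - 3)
This is a standard limit.

Factor or rationalize the expression:
  lim(x→3) (x^2 - 9)/(x - 3) = 6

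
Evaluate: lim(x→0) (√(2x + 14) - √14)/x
This is a standard limit.

Factor or rationalize the expression:
  lim(x→0) (√(2x + 14) - √14)/x = sqrt(14)/14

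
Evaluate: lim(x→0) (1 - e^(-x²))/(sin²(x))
This is a 0/0 indeterminate form.

Apply L'Hôpital's rule: differentiate numerator and denominator separately.
  f(x) = 1 - e^(-x^2)   ⇒   f'(x) = 2·x·e^(-x^2)
  g(x) = sin(x)^2   ⇒   g'(x) = 2·sin(x)·cos(x)
  lim(x→0) f'(x)/g'(x) = lim(x→0) (2·x·e^(-x^2))/(2·sin(x)·cos(x))
  = 1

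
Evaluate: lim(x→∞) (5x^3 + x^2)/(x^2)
This is an ∞/∞ indeterminate form.

Apply L'Hôpital's rule: differentiate numerator and denominator separately.
  f(x) = 5·x^3 + x^2   ⇒   f'(x) = 15·x^2 + 2·x
  g(x) = x^2   ⇒   g'(x) = 2·x
  lim(x→∞) f'(x)/g'(x) = lim(x→∞) (15·x^2 + 2·x)/(2·x)
  = ∞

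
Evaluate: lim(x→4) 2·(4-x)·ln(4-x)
This is a 0·∞ indeterminate form.

Rewrite 0·∞ as a quotient (0/0 or ∞/∞ form), then apply L'Hôpital's rule:
  lim(x→4) 2·(4-x)·ln(4-x) = 0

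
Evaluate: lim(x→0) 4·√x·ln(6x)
This is a 0·∞ indeterminate form.

Rewrite 0·∞ as a quotient (0/0 or ∞/∞ form), then apply L'Hôpital's rule:
  lim(x→0) 4·√x·ln(6x) = 0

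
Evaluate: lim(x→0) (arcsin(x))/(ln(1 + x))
This is a 0/0 indeterminate form.

Apply L'Hôpital's rule: differentiate numerator and denominator separately.
  f(x) = asin(x)   ⇒   f'(x) = 1/sqrt(1 - x^2)
  g(x) = ln(x + 1)   ⇒   g'(x) = 1/(x + 1)
  lim(x→0) f'(x)/g'(x) = lim(x→0) (1/sqrt(1 - x^2))/(1/(x + 1))
  = 1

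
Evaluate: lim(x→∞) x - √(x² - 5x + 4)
This is an ∞-∞ indeterminate form.

Combine fractions or rationalize to convert ∞-∞ to 0/0 form:
  lim(x→∞) x - √(x² - 5x + 4) = 5/2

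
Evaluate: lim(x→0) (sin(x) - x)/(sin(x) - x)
This is a 0/0 indeterminate form.

Apply L'Hôpital's rule: differentiate numerator and denominator separately.
  f(x) = -x + sin(x)   ⇒   f'(x) = cos(x) - 1
  g(x) = -x + sin(x)   ⇒   g'(x) = cos(x) - 1
  lim(x→0) f'(x)/g'(x) = lim(x→0) (cos(x) - 1)/(cos(x) - 1)
  = 1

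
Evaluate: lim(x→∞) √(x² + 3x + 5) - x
This is an ∞-∞ indeterminate form.

Combine fractions or rationalize to convert ∞-∞ to 0/0 form:
  lim(x→∞) √(x² + 3x + 5) - x = 3/2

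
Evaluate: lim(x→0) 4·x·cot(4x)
This is a 0·∞ indeterminate form.

Rewrite 0·∞ as a quotient (0/0 or ∞/∞ form), then apply L'Hôpital's rule:
  lim(x→0) 4·x·cot(4x) = 1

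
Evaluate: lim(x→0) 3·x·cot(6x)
This is a 0·∞ indeterminate form.

Rewrite 0·∞ as a quotient (0/0 or ∞/∞ form), then apply L'Hôpital's rule:
  lim(x→0) 3·x·cot(6x) = 1/2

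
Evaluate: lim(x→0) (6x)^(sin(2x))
This is an exponential indeterminate form.

For exponential indeterminate forms, take the natural log:
  Let L = lim(x→0) (6x)^(sin(2x))
  Then ln(L) = lim(x→0) [exponent × ln(base)]
  Evaluate using L'Hôpital or standard limits, then exponentiate.
  L = 1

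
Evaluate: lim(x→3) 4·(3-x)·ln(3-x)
This is a 0·∞ indeterminate form.

Rewrite 0·∞ as a quotient (0/0 or ∞/∞ form), then apply L'Hôpital's rule:
  lim(x→3) 4·(3-x)·ln(3-x) = 0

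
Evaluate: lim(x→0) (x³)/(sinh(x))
This is a 0/0 indeterminate form.

Apply L'Hôpital's rule: differentiate numerator and denominator separately.
  f(x) = x^3   ⇒   f'(x) = 3·x^2
  g(x) = sinh(x)   ⇒   g'(x) = cosh(x)
  lim(x→0) f'(x)/g'(x) = lim(x→0) (3·x^2)/(cosh(x))
  = 0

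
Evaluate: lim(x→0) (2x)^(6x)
This is an exponential indeterminate form.

For exponential indeterminate forms, take the natural log:
  Let L = lim(x→0) (2x)^(6x)
  Then ln(L) = lim(x→0) [exponent × ln(base)]
  Evaluate using L'Hôpital or standard limits, then exponentiate.
  L = 1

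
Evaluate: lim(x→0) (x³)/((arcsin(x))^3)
This is a 0/0 indeterminate form.

Apply L'Hôpital's rule: differentiate numerator and denominator separately.
  f(x) = x^3   ⇒   f'(x) = 3·x^2
  g(x) = asin(x)^3   ⇒   g'(x) = 3·asin(x)^2/sqrt(1 - x^2)
  lim(x→0) f'(x)/g'(x) = lim(x→0) (3·x^2)/(3·asin(x)^2/sqrt(1 - x^2))
  = 1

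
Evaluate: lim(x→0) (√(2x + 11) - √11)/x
This is a standard limit.

Factor or rationalize the expression:
  lim(x→0) (√(2x + 11) - √11)/x = sqrt(11)/11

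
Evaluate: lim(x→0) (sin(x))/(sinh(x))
This is a 0/0 indeterminate form.

Apply L'Hôpital's rule: differentiate numerator and denominator separately.
  f(x) = sin(x)   ⇒   f'(x) = cos(x)
  g(x) = sinh(x)   ⇒   g'(x) = cosh(x)
  lim(x→0) f'(x)/g'(x) = lim(x→0) (cos(x))/(cosh(x))
  = 1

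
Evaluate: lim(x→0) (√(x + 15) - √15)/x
This is a standard limit.

Factor or rationalize the expression:
  lim(x→0) (√(x + 15) - √15)/x = sqrt(15)/30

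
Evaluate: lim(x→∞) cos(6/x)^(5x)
This is an exponential indeterminate form.

For exponential indeterminate forms, take the natural log:
  Let L = lim(x→∞) cos(6/x)^(5x)
  Then ln(L) = lim(x→∞) [exponent × ln(base)]
  Evaluate using L'Hôpital or standard limits, then exponentiate.
  L = 1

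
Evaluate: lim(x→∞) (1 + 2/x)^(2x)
This is an exponential indeterminate form.

For exponential indeterminate forms, take the natural log:
  Let L = lim(x→∞) (1 + 2/x)^(2x)
  Then ln(L) = lim(x→∞) [exponent × ln(base)]
  Evaluate using L'Hôpital or standard limits, then exponentiate.
  L = e^(4)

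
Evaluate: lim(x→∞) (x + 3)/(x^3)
This is an ∞/∞ indeterminate form.

Apply L'Hôpital's rule: differentiate numerator and denominator separately.
  f(x) = x + 3   ⇒   f'(x) = 1
  g(x) = x^3   ⇒   g'(x) = 3·x^2
  lim(x→∞) f'(x)/g'(x) = lim(x→∞) (1)/(3·x^2)
  = 0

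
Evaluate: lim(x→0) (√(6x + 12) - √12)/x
This is a standard limit.

Factor or rationalize the expression:
  lim(x→0) (√(6x + 12) - √12)/x = sqrt(3)/2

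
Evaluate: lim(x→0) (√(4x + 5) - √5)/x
This is a standard limit.

Factor or rationalize the expression:
  lim(x→0) (√(4x + 5) - √5)/x = 2·sqrt(5)/5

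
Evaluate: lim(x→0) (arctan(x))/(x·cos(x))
This is a 0/0 indeterminate form.

Apply L'Hôpital's rule: differentiate numerator and denominator separately.
  f(x) = atan(x)   ⇒   f'(x) = 1/(x^2 + 1)
  g(x) = x·cos(x)   ⇒   g'(x) = -x·sin(x) + cos(x)
  lim(x→0) f'(x)/g'(x) = lim(x→0) (1/(x^2 + 1))/(-x·sin(x) + cos(x))
  = 1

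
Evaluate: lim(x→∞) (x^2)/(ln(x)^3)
This is an ∞/∞ indeterminate form.

Apply L'Hôpital's rule: differentiate numerator and denominator separately.
  f(x) = x^2   ⇒   f'(x) = 2·x
  g(x) = ln(x)^3   ⇒   g'(x) = 3·ln(x)^2/x
  lim(x→∞) f'(x)/g'(x) = lim(x→∞) (2·x)/(3·ln(x)^2/x)
  = ∞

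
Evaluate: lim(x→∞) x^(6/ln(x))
This is an exponential indeterminate form.

For exponential indeterminate forms, take the natural log:
  Let L = lim(x→∞) x^(6/ln(x))
  Then ln(L) = lim(x→∞) [exponent × ln(base)]
  Evaluate using L'Hôpital or standard limits, then exponentiate.
  L = e^(6)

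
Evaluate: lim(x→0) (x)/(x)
This is a 0/0 indeterminate form.

Apply L'Hôpital's rule: differentiate numerator and denominator separately.
  f(x) = x   ⇒   f'(x) = 1
  g(x) = x   ⇒   g'(x) = 1
  lim(x→0) f'(x)/g'(x) = lim(x→0) (1)/(1)
  = 1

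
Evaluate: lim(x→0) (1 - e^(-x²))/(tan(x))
This is a 0/0 indeterminate form.

Apply L'Hôpital's rule: differentiate numerator and denominator separately.
  f(x) = 1 - e^(-x^2)   ⇒   f'(x) = 2·x·e^(-x^2)
  g(x) = tan(x)   ⇒   g'(x) = tan(x)^2 + 1
  lim(x→0) f'(x)/g'(x) = lim(x→0) (2·x·e^(-x^2))/(tan(x)^2 + 1)
  = 0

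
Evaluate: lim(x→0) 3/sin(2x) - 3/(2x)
This is an ∞-∞ indeterminate form.

Combine fractions or rationalize to convert ∞-∞ to 0/0 form:
  lim(x→0) 3/sin(2x) - 3/(2x) = 0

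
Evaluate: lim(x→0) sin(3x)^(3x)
This is an exponential indeterminate form.

For exponential indeterminate forms, take the natural log:
  Let L = lim(x→0) sin(3x)^(3x)
  Then ln(L) = lim(x→0) [exponent × ln(base)]
  Evaluate using L'Hôpital or standard limits, then exponentiate.
  L = 1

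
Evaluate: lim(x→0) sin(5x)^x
This is an exponential indeterminate form.

For exponential indeterminate forms, take the natural log:
  Let L = lim(x→0) sin(5x)^x
  Then ln(L) = lim(x→0) [exponent × ln(base)]
  Evaluate using L'Hôpital or standard limits, then exponentiate.
  L = 1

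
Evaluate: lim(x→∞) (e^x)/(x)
This is an ∞/∞ indeterminate form.

Apply L'Hôpital's rule: differentiate numerator and denominator separately.
  f(x) = e^(x)   ⇒   f'(x) = e^(x)
  g(x) = x   ⇒   g'(x) = 1
  lim(x→∞) f'(x)/g'(x) = lim(x→∞) (e^(x))/(1)
  = ∞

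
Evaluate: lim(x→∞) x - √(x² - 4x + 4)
This is an ∞-∞ indeterminate form.

Combine fractions or rationalize to convert ∞-∞ to 0/0 form:
  lim(x→∞) x - √(x² - 4x + 4) = 2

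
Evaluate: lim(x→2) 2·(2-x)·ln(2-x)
This is a 0·∞ indeterminate form.

Rewrite 0·∞ as a quotient (0/0 or ∞/∞ form), then apply L'Hôpital's rule:
  lim(x→2) 2·(2-x)·ln(2-x) = 0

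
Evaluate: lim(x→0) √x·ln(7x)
This is a 0·∞ indeterminate form.

Rewrite 0·∞ as a quotient (0/0 or ∞/∞ form), then apply L'Hôpital's rule:
  lim(x→0) √x·ln(7x) = 0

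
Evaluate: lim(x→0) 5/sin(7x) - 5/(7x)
This is an ∞-∞ indeterminate form.

Combine fractions or rationalize to convert ∞-∞ to 0/0 form:
  lim(x→0) 5/sin(7x) - 5/(7x) = 0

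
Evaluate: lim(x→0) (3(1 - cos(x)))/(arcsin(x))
This is a 0/0 indeterminate form.

Apply L'Hôpital's rule: differentiate numerator and denominator separately.
  f(x) = 3 - 3·cos(x)   ⇒   f'(x) = 3·sin(x)
  g(x) = asin(x)   ⇒   g'(x) = 1/sqrt(1 - x^2)
  lim(x→0) f'(x)/g'(x) = lim(x→0) (3·sin(x))/(1/sqrt(1 - x^2))
  = 0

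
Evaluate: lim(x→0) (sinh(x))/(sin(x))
This is a 0/0 indeterminate form.

Apply L'Hôpital's rule: differentiate numerator and denominator separately.
  f(x) = sinh(x)   ⇒   f'(x) = cosh(x)
  g(x) = sin(x)   ⇒   g'(x) = cos(x)
  lim(x→0) f'(x)/g'(x) = lim(x→0) (cosh(x))/(cos(x))
  = 1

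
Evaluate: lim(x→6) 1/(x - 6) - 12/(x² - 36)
This is an ∞-∞ indeterminate form.

Combine fractions or rationalize to convert ∞-∞ to 0/0 form:
  lim(x→6) 1/(x - 6) - 12/(x² - 36) = 1/12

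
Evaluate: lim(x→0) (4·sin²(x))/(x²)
This is a 0/0 indeterminate form.

Apply L'Hôpital's rule: differentiate numerator and denominator separately.
  f(x) = 4·sin(x)^2   ⇒   f'(x) = 8·sin(x)·cos(x)
  g(x) = x^2   ⇒   g'(x) = 2·x
  lim(x→0) f'(x)/g'(x) = lim(x→0) (8·sin(x)·cos(x))/(2·x)
  = 4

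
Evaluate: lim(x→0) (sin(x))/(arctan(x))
This is a 0/0 indeterminate form.

Apply L'Hôpital's rule: differentiate numerator and denominator separately.
  f(x) = sin(x)   ⇒   f'(x) = cos(x)
  g(x) = atan(x)   ⇒   g'(x) = 1/(x^2 + 1)
  lim(x→0) f'(x)/g'(x) = lim(x→0) (cos(x))/(1/(x^2 + 1))
  = 1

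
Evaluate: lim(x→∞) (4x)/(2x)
This is an ∞/∞ indeterminate form.

Apply L'Hôpital's rule: differentiate numerator and denominator separately.
  f(x) = 4·x   ⇒   f'(x) = 4
  g(x) = 2·x   ⇒   g'(x) = 2
  lim(x→∞) f'(x)/g'(x) = lim(x→∞) (4)/(2)
  = 2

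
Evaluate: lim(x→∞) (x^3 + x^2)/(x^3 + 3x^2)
This is an ∞/∞ indeterminate form.

Apply L'Hôpital's rule: differentiate numerator and denominator separately.
  f(x) = x^3 + x^2   ⇒   f'(x) = 3·x^2 + 2·x
  g(x) = x^3 + 3·x^2   ⇒   g'(x) = 3·x^2 + 6·x
  lim(x→∞) f'(x)/g'(x) = lim(x→∞) (3·x^2 + 2·x)/(3·x^2 + 6·x)
  = 1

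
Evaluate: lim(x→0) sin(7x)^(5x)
This is an exponential indeterminate form.

For exponential indeterminate forms, take the natural log:
  Let L = lim(x→0) sin(7x)^(5x)
  Then ln(L) = lim(x→0) [exponent × ln(base)]
  Evaluate using L'Hôpital or standard limits, then exponentiate.
  L = 1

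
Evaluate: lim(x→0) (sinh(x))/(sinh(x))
This is a 0/0 indeterminate form.

Apply L'Hôpital's rule: differentiate numerator and denominator separately.
  f(x) = sinh(x)   ⇒   f'(x) = cosh(x)
  g(x) = sinh(x)   ⇒   g'(x) = cosh(x)
  lim(x→0) f'(x)/g'(x) = lim(x→0) (cosh(x))/(cosh(x))
  = 1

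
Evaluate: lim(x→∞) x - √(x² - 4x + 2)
This is an ∞-∞ indeterminate form.

Combine fractions or rationalize to convert ∞-∞ to 0/0 form:
  lim(x→∞) x - √(x² - 4x + 2) = 2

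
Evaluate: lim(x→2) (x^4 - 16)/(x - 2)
This is a standard limit.

Factor or rationalize the expression:
  lim(x→2) (x^4 - 16)/(x - 2) = 32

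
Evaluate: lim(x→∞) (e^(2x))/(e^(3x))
This is an ∞/∞ indeterminate form.

Apply L'Hôpital's rule: differentiate numerator and denominator separately.
  f(x) = e^(2·x)   ⇒   f'(x) = 2·e^(2·x)
  g(x) = e^(3·x)   ⇒   g'(x) = 3·e^(3·x)
  lim(x→∞) f'(x)/g'(x) = lim(x→∞) (2·e^(2·x))/(3·e^(3·x))
  = 0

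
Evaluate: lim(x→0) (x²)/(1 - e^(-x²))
This is a 0/0 indeterminate form.

Apply L'Hôpital's rule: differentiate numerator and denominator separately.
  f(x) = x^2   ⇒   f'(x) = 2·x
  g(x) = 1 - e^(-x^2)   ⇒   g'(x) = 2·x·e^(-x^2)
  lim(x→0) f'(x)/g'(x) = lim(x→0) (2·x)/(2·x·e^(-x^2))
  = 1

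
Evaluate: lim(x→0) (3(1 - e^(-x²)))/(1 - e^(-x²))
This is a 0/0 indeterminate form.

Apply L'Hôpital's rule: differentiate numerator and denominator separately.
  f(x) = 3 - 3·e^(-x^2)   ⇒   f'(x) = 6·x·e^(-x^2)
  g(x) = 1 - e^(-x^2)   ⇒   g'(x) = 2·x·e^(-x^2)
  lim(x→0) f'(x)/g'(x) = lim(x→0) (6·x·e^(-x^2))/(2·x·e^(-x^2))
  = 3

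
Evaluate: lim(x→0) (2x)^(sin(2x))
This is an exponential indeterminate form.

For exponential indeterminate forms, take the natural log:
  Let L = lim(x→0) (2x)^(sin(2x))
  Then ln(L) = lim(x→0) [exponent × ln(base)]
  Evaluate using L'Hôpital or standard limits, then exponentiate.
  L = 1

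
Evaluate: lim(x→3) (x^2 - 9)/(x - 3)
This is a standard limit.

Factor or rationalize the expression:
  lim(x→3) (x^2 - 9)/(x - 3) = 6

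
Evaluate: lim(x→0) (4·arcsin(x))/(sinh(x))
This is a 0/0 indeterminate form.

Apply L'Hôpital's rule: differentiate numerator and denominator separately.
  f(x) = 4·asin(x)   ⇒   f'(x) = 4/sqrt(1 - x^2)
  g(x) = sinh(x)   ⇒   g'(x) = cosh(x)
  lim(x→0) f'(x)/g'(x) = lim(x→0) (4/sqrt(1 - x^2))/(cosh(x))
  = 4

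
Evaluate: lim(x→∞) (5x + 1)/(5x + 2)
This is an ∞/∞ indeterminate form.

Apply L'Hôpital's rule: differentiate numerator and denominator separately.
  f(x) = 5·x + 1   ⇒   f'(x) = 5
  g(x) = 5·x + 2   ⇒   g'(x) = 5
  lim(x→∞) f'(x)/g'(x) = lim(x→∞) (5)/(5)
  = 1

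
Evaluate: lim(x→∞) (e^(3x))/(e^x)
This is an ∞/∞ indeterminate form.

Apply L'Hôpital's rule: differentiate numerator and denominator separately.
  f(x) = e^(3·x)   ⇒   f'(x) = 3·e^(3·x)
  g(x) = e^(x)   ⇒   g'(x) = e^(x)
  lim(x→∞) f'(x)/g'(x) = lim(x→∞) (3·e^(3·x))/(e^(x))
  = ∞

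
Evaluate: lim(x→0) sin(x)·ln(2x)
This is a 0·∞ indeterminate form.

Rewrite 0·∞ as a quotient (0/0 or ∞/∞ form), then apply L'Hôpital's rule:
  lim(x→0) sin(x)·ln(2x) = 0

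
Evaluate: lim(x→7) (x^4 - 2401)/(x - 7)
This is a standard limit.

Factor or rationalize the expression:
  lim(x→7) (x^4 - 2401)/(x - 7) = 1372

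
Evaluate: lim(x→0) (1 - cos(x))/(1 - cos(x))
This is a 0/0 indeterminate form.

Apply L'Hôpital's rule: differentiate numerator and denominator separately.
  f(x) = 1 - cos(x)   ⇒   f'(x) = sin(x)
  g(x) = 1 - cos(x)   ⇒   g'(x) = sin(x)
  lim(x→0) f'(x)/g'(x) = lim(x→0) (sin(x))/(sin(x))
  = 1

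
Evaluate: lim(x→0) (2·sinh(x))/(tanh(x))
This is a 0/0 indeterminate form.

Apply L'Hôpital's rule: differentiate numerator and denominator separately.
  f(x) = 2·sinh(x)   ⇒   f'(x) = 2·cosh(x)
  g(x) = tanh(x)   ⇒   g'(x) = 1 - tanh(x)^2
  lim(x→0) f'(x)/g'(x) = lim(x→0) (2·cosh(x))/(1 - tanh(x)^2)
  = 2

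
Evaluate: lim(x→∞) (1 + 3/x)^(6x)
This is an exponential indeterminate form.

For exponential indeterminate forms, take the natural log:
  Let L = lim(x→∞) (1 + 3/x)^(6x)
  Then ln(L) = lim(x→∞) [exponent × ln(base)]
  Evaluate using L'Hôpital or standard limits, then exponentiate.
  L = e^(18)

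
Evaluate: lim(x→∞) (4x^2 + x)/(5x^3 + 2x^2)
This is an ∞/∞ indeterminate form.

Apply L'Hôpital's rule: differentiate numerator and denominator separately.
  f(x) = 4·x^2 + x   ⇒   f'(x) = 8·x + 1
  g(x) = 5·x^3 + 2·x^2   ⇒   g'(x) = 15·x^2 + 4·x
  lim(x→∞) f'(x)/g'(x) = lim(x→∞) (8·x + 1)/(15·x^2 + 4·x)
  = 0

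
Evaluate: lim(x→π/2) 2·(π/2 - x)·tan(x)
This is a 0·∞ indeterminate form.

Rewrite 0·∞ as a quotient (0/0 or ∞/∞ form), then apply L'Hôpital's rule:
  lim(x→π/2) 2·(π/2 - x)·tan(x) = 2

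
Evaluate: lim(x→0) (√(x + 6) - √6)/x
This is a standard limit.

Factor or rationalize the expression:
  lim(x→0) (√(x + 6) - √6)/x = sqrt(6)/12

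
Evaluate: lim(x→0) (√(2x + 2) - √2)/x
This is a standard limit.

Factor or rationalize the expression:
  lim(x→0) (√(2x + 2) - √2)/x = sqrt(2)/2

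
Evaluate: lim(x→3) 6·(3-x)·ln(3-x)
This is a 0·∞ indeterminate form.

Rewrite 0·∞ as a quotient (0/0 or ∞/∞ form), then apply L'Hôpital's rule:
  lim(x→3) 6·(3-x)·ln(3-x) = 0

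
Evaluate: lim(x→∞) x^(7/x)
This is an exponential indeterminate form.

For exponential indeterminate forms, take the natural log:
  Let L = lim(x→∞) x^(7/x)
  Then ln(L) = lim(x→∞) [exponent × ln(base)]
  Evaluate using L'Hôpital or standard limits, then exponentiate.
  L = 1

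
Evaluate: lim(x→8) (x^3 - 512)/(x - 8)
This is a standard limit.

Factor or rationalize the expression:
  lim(x→8) (x^3 - 512)/(x - 8) = 192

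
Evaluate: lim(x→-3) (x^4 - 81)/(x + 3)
This is a standard limit.

Factor or rationalize the expression:
  lim(x→-3) (x^4 - 81)/(x + 3) = -108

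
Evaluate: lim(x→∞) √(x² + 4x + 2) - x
This is an ∞-∞ indeterminate form.

Combine fractions or rationalize to convert ∞-∞ to 0/0 form:
  lim(x→∞) √(x² + 4x + 2) - x = 2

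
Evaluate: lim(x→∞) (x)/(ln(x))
This is an ∞/∞ indeterminate form.

Apply L'Hôpital's rule: differentiate numerator and denominator separately.
  f(x) = x   ⇒   f'(x) = 1
  g(x) = ln(x)   ⇒   g'(x) = 1/x
  lim(x→∞) f'(x)/g'(x) = lim(x→∞) (1)/(1/x)
  = ∞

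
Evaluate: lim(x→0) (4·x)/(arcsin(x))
This is a 0/0 indeterminate form.

Apply L'Hôpital's rule: differentiate numerator and denominator separately.
  f(x) = 4·x   ⇒   f'(x) = 4
  g(x) = asin(x)   ⇒   g'(x) = 1/sqrt(1 - x^2)
  lim(x→0) f'(x)/g'(x) = lim(x→0) (4)/(1/sqrt(1 - x^2))
  = 4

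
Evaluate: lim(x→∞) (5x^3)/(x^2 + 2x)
This is an ∞/∞ indeterminate form.

Apply L'Hôpital's rule: differentiate numerator and denominator separately.
  f(x) = 5·x^3   ⇒   f'(x) = 15·x^2
  g(x) = x^2 + 2·x   ⇒   g'(x) = 2·x + 2
  lim(x→∞) f'(x)/g'(x) = lim(x→∞) (15·x^2)/(2·x + 2)
  = ∞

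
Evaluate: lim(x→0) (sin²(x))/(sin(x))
This is a 0/0 indeterminate form.

Apply L'Hôpital's rule: differentiate numerator and denominator separately.
  f(x) = sin(x)^2   ⇒   f'(x) = 2·sin(x)·cos(x)
  g(x) = sin(x)   ⇒   g'(x) = cos(x)
  lim(x→0) f'(x)/g'(x) = lim(x→0) (2·sin(x)·cos(x))/(cos(x))
  = 0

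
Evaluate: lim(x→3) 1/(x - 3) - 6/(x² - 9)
This is an ∞-∞ indeterminate form.

Combine fractions or rationalize to convert ∞-∞ to 0/0 form:
  lim(x→3) 1/(x - 3) - 6/(x² - 9) = 1/6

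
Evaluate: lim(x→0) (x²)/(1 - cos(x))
This is a 0/0 indeterminate form.

Apply L'Hôpital's rule: differentiate numerator and denominator separately.
  f(x) = x^2   ⇒   f'(x) = 2·x
  g(x) = 1 - cos(x)   ⇒   g'(x) = sin(x)
  lim(x→0) f'(x)/g'(x) = lim(x→0) (2·x)/(sin(x))
  = 2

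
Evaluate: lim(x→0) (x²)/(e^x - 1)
This is a 0/0 indeterminate form.

Apply L'Hôpital's rule: differentiate numerator and denominator separately.
  f(x) = x^2   ⇒   f'(x) = 2·x
  g(x) = e^(x) - 1   ⇒   g'(x) = e^(x)
  lim(x→0) f'(x)/g'(x) = lim(x→0) (2·x)/(e^(x))
  = 0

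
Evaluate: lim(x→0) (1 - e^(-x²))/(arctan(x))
This is a 0/0 indeterminate form.

Apply L'Hôpital's rule: differentiate numerator and denominator separately.
  f(x) = 1 - e^(-x^2)   ⇒   f'(x) = 2·x·e^(-x^2)
  g(x) = atan(x)   ⇒   g'(x) = 1/(x^2 + 1)
  lim(x→0) f'(x)/g'(x) = lim(x→0) (2·x·e^(-x^2))/(1/(x^2 + 1))
  = 0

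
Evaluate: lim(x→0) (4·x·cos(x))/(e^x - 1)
This is a 0/0 indeterminate form.

Apply L'Hôpital's rule: differentiate numerator and denominator separately.
  f(x) = 4·x·cos(x)   ⇒   f'(x) = -4·x·sin(x) + 4·cos(x)
  g(x) = e^(x) - 1   ⇒   g'(x) = e^(x)
  lim(x→0) f'(x)/g'(x) = lim(x→0) (-4·x·sin(x) + 4·cos(x))/(e^(x))
  = 4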